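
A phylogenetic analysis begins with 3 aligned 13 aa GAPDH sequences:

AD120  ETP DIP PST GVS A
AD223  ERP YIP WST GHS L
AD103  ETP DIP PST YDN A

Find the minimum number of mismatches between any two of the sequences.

Pairwise Hamming distances:
  AD120 vs AD223: 5
  AD120 vs AD103: 3
  AD223 vs AD103: 7
The smallest is 3, between AD120 and AD103.

3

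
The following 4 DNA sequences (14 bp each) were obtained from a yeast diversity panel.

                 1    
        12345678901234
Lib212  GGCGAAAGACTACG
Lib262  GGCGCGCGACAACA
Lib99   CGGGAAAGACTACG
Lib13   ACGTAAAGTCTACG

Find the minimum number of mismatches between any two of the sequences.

2

Pairwise Hamming distances:
  Lib212 vs Lib262: 5
  Lib212 vs Lib99: 2
  Lib212 vs Lib13: 5
  Lib262 vs Lib99: 7
  Lib262 vs Lib13: 10
  Lib99 vs Lib13: 4
The smallest is 2, between Lib212 and Lib99.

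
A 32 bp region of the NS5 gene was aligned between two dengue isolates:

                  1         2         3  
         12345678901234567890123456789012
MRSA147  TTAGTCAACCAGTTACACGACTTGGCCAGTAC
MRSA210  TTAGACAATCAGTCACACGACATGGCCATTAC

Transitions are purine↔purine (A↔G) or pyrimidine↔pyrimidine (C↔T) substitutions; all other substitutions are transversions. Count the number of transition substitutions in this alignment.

Mismatches occur at site 5 (T/A, transversion), site 9 (C/T, transition), site 14 (T/C, transition), site 22 (T/A, transversion), site 29 (G/T, transversion).
Of the 5 differences, 2 transitions and 3 transversions, so the answer is 2.

2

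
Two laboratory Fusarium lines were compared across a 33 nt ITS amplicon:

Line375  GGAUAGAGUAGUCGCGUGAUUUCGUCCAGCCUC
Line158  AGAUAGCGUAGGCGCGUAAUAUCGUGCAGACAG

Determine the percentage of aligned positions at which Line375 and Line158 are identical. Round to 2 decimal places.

72.73%

The sequences differ at positions 1 (G/A), 7 (A/C), 12 (U/G), 18 (G/A), 21 (U/A), 26 (C/G), 30 (C/A), 32 (U/A), 33 (C/G).
24 of the 33 sites match, so the percent identity is 24/33 × 100 = 72.73%.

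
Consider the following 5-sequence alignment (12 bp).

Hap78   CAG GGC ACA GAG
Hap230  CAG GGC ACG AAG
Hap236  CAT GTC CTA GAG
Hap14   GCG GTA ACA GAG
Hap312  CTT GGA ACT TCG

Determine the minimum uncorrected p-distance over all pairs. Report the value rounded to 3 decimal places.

Pairwise Hamming distances:
  Hap78 vs Hap230: 2
  Hap78 vs Hap236: 4
  Hap78 vs Hap14: 4
  Hap78 vs Hap312: 6
  Hap230 vs Hap236: 6
  Hap230 vs Hap14: 6
  Hap230 vs Hap312: 6
  Hap236 vs Hap14: 6
  Hap236 vs Hap312: 8
  Hap14 vs Hap312: 7
The smallest is 2 mismatches, between Hap78 and Hap230; p = 2/12 = 0.167.

0.167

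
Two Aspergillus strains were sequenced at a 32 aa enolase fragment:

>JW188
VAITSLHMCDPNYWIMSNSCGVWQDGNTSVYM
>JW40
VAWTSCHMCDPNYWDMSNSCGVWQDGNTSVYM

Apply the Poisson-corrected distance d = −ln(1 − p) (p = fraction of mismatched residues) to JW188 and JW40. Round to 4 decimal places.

Differing sites — 3:I/W; 6:L/C; 15:I/D.
p = 3/32 = 0.093750.
d = −ln(1 − 0.093750) = −ln(0.906250) = 0.0984.

0.0984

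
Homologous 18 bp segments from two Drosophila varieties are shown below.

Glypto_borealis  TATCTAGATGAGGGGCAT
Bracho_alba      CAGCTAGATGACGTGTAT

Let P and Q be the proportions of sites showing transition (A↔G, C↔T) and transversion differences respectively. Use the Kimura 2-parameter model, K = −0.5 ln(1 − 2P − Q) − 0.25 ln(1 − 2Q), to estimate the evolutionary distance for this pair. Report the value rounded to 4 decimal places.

Mismatches occur at site 1 (T/C, transition), site 3 (T/G, transversion), site 12 (G/C, transversion), site 14 (G/T, transversion), site 16 (C/T, transition).
Of the 5 differences, 2 transitions and 3 transversions over 18 sites: P = 2/18 = 0.111111, Q = 3/18 = 0.166667.
d = −0.5·ln(0.611111) − 0.25·ln(0.666666) = −0.5·(-0.492477) − 0.25·(-0.405466) = 0.3476.

0.3476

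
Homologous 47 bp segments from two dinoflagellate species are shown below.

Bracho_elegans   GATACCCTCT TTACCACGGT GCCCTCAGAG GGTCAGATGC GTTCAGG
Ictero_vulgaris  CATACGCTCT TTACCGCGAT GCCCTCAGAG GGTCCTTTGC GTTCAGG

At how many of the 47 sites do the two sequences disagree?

7

The sequences differ at positions 1 (G/C), 6 (C/G), 16 (A/G), 19 (G/A), 35 (A/C), 36 (G/T), 37 (A/T).
That gives 7 mismatches out of 47 aligned sites, so the Hamming distance is 7.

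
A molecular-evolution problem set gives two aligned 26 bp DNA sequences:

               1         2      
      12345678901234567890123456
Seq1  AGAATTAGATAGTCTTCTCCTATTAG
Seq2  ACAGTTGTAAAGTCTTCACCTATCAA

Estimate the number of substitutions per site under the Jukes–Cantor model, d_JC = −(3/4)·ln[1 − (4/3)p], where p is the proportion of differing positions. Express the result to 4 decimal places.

0.3961

Mismatches occur at site 2 (G/C), site 4 (A/G), site 7 (A/G), site 8 (G/T), site 10 (T/A), site 18 (T/A), site 24 (T/C), site 26 (G/A).
p = 8/26 = 0.307692.
d = −0.75 · ln(1 − (4/3)·0.307692) = −0.75 · ln(0.589744) = −0.75 · (-0.528067) = 0.3961.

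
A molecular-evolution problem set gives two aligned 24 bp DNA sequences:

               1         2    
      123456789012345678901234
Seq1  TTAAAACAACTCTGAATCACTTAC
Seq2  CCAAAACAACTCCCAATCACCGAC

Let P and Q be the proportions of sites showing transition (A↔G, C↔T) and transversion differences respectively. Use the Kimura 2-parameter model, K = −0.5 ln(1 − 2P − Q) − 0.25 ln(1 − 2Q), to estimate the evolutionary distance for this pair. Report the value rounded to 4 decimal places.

Differing sites — 1:T/C (Ti); 2:T/C (Ti); 13:T/C (Ti); 14:G/C (Tv); 21:T/C (Ti); 22:T/G (Tv).
Of the 6 differences, 4 transitions and 2 transversions over 24 sites: P = 4/24 = 0.166667, Q = 2/24 = 0.083333.
d = −0.5·ln(0.583333) − 0.25·ln(0.833334) = −0.5·(-0.538997) − 0.25·(-0.182321) = 0.3151.

0.3151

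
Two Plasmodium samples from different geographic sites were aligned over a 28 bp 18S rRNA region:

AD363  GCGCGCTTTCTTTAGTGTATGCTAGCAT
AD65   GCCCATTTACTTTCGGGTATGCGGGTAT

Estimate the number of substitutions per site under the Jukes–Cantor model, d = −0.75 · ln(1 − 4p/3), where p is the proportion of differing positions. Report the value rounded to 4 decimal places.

0.4197

The sequences differ at positions 3 (G/C), 5 (G/A), 6 (C/T), 9 (T/A), 14 (A/C), 16 (T/G), 23 (T/G), 24 (A/G), 26 (C/T).
p = 9/28 = 0.321429.
d = −0.75 · ln(1 − (4/3)·0.321429) = −0.75 · ln(0.571428) = −0.75 · (-0.559617) = 0.4197.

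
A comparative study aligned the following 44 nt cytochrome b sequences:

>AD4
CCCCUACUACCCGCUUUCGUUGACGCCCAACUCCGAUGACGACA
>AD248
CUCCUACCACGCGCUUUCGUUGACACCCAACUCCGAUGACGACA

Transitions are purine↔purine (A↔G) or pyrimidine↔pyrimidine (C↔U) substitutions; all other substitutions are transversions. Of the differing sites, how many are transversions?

1

Mismatches occur at site 2 (C↔U, transition), site 8 (U↔C, transition), site 11 (C↔G, transversion), site 25 (G↔A, transition).
Of the 4 differences, 3 transitions and 1 transversion, so the answer is 1.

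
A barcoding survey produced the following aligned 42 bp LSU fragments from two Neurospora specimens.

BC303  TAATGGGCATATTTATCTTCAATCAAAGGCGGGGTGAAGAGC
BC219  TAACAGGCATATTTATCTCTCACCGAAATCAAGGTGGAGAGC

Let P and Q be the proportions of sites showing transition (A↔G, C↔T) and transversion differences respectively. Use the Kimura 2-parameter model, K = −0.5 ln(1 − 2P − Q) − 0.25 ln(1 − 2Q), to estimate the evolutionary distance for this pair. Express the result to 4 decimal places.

0.3960

Mismatches occur at site 4 (T/C, transition), site 5 (G/A, transition), site 19 (T/C, transition), site 20 (C/T, transition), site 21 (A/C, transversion), site 23 (T/C, transition), site 25 (A/G, transition), site 28 (G/A, transition), site 29 (G/T, transversion), site 31 (G/A, transition), site 32 (G/A, transition), site 37 (A/G, transition).
Of the 12 differences, 10 transitions and 2 transversions over 42 sites: P = 10/42 = 0.238095, Q = 2/42 = 0.047619.
d = −0.5·ln(0.476191) − 0.25·ln(0.904762) = −0.5·(-0.741936) − 0.25·(-0.100083) = 0.3960.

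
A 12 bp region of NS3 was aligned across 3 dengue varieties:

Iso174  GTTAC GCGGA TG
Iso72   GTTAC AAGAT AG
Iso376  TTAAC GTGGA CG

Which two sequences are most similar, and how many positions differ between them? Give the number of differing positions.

Pairwise Hamming distances:
  Iso174 vs Iso72: 5
  Iso174 vs Iso376: 4
  Iso72 vs Iso376: 7
The smallest is 4, between Iso174 and Iso376.

4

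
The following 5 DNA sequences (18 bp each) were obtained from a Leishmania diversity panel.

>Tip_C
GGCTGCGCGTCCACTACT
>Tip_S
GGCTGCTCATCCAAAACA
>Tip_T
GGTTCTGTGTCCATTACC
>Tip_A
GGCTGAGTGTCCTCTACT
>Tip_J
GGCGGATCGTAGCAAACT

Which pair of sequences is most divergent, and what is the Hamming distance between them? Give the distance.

12

Pairwise Hamming distances:
  Tip_C vs Tip_S: 5
  Tip_C vs Tip_T: 6
  Tip_C vs Tip_A: 3
  Tip_C vs Tip_J: 8
  Tip_S vs Tip_T: 9
  Tip_S vs Tip_A: 8
  Tip_S vs Tip_J: 7
  Tip_T vs Tip_A: 6
  Tip_T vs Tip_J: 12
  Tip_A vs Tip_J: 8
The largest is 12, between Tip_T and Tip_J.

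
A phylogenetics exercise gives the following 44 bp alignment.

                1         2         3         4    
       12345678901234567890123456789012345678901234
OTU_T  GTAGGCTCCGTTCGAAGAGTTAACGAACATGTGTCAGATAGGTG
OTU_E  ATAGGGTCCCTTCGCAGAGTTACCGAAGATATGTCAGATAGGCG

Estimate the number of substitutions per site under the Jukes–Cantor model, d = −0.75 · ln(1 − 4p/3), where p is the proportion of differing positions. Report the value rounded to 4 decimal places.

0.2082

The sequences differ at positions 1 (G/A), 6 (C/G), 10 (G/C), 15 (A/C), 23 (A/C), 28 (C/G), 31 (G/A), 43 (T/C).
p = 8/44 = 0.181818.
d = −0.75 · ln(1 − (4/3)·0.181818) = −0.75 · ln(0.757576) = −0.75 · (-0.277631) = 0.2082.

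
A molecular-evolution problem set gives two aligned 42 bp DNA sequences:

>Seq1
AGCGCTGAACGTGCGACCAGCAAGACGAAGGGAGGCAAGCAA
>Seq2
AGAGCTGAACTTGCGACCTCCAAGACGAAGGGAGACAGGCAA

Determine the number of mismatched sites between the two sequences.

Mismatches occur at site 3 (C→A), site 11 (G→T), site 19 (A→T), site 20 (G→C), site 35 (G→A), site 38 (A→G).
That gives 6 mismatches out of 42 aligned sites, so the Hamming distance is 6.

6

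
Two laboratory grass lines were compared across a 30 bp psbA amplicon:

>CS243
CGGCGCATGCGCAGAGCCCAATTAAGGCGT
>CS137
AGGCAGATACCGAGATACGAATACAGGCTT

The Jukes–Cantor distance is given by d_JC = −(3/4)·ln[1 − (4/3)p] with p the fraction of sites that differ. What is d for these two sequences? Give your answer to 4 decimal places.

Mismatches occur at site 1 (C→A), site 5 (G→A), site 6 (C→G), site 9 (G→A), site 11 (G→C), site 12 (C→G), site 16 (G→T), site 17 (C→A), site 19 (C→G), site 23 (T→A), site 24 (A→C), site 29 (G→T).
p = 12/30 = 0.400000.
d = −0.75 · ln(1 − (4/3)·0.400000) = −0.75 · ln(0.466667) = −0.75 · (-0.762139) = 0.5716.

0.5716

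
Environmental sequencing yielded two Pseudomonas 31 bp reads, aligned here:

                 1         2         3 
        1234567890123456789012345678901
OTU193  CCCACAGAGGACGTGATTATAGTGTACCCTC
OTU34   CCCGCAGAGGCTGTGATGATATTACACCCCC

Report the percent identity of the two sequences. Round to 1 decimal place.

Mismatches occur at site 4 (A↔G), site 11 (A↔C), site 12 (C↔T), site 18 (T↔G), site 22 (G↔T), site 24 (G↔A), site 25 (T↔C), site 30 (T↔C).
23 of the 31 sites match, so the percent identity is 23/31 × 100 = 74.2%.

74.2%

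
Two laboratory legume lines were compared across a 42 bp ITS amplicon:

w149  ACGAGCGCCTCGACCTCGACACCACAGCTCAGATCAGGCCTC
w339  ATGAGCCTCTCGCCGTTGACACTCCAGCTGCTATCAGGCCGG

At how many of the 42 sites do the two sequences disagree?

13

Differing sites — 2:C/T; 7:G/C; 8:C/T; 13:A/C; 15:C/G; 17:C/T; 23:C/T; 24:A/C; 30:C/G; 31:A/C; 32:G/T; 41:T/G; 42:C/G.
That gives 13 mismatches out of 42 aligned sites, so the Hamming distance is 13.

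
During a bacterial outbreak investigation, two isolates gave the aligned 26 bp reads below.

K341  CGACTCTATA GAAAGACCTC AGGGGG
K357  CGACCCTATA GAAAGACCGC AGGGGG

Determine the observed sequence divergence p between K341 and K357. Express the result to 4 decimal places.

0.0769

The sequences differ at positions 5 (T/C), 19 (T/G).
There are 2 differences over 26 sites, so p = 2/26 = 0.0769.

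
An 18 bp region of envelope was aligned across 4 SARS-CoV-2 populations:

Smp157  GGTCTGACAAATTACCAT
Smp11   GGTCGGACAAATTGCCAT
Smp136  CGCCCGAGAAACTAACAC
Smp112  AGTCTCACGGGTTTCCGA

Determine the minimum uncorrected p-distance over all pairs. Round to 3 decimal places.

Pairwise Hamming distances:
  Smp157 vs Smp11: 2
  Smp157 vs Smp136: 7
  Smp157 vs Smp112: 8
  Smp11 vs Smp136: 8
  Smp11 vs Smp112: 9
  Smp136 vs Smp112: 13
The smallest is 2 mismatches, between Smp157 and Smp11; p = 2/18 = 0.111.

0.111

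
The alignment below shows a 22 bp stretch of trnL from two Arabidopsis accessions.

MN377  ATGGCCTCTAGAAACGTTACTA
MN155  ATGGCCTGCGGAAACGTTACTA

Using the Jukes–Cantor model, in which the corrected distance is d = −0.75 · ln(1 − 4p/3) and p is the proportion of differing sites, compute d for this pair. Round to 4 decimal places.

Mismatches occur at site 8 (C→G), site 9 (T→C), site 10 (A→G).
p = 3/22 = 0.136364.
d = −0.75 · ln(1 − (4/3)·0.136364) = −0.75 · ln(0.818181) = −0.75 · (-0.200672) = 0.1505.

0.1505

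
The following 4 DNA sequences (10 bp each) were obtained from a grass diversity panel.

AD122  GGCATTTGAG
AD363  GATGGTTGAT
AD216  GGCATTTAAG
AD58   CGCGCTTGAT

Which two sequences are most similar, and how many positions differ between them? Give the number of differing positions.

1

Pairwise Hamming distances:
  AD122 vs AD363: 5
  AD122 vs AD216: 1
  AD122 vs AD58: 4
  AD363 vs AD216: 6
  AD363 vs AD58: 4
  AD216 vs AD58: 5
The smallest is 1, between AD122 and AD216.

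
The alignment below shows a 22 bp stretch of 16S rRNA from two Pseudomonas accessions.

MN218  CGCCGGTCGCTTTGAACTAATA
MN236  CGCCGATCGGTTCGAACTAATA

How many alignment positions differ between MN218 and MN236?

3

The sequences differ at positions 6 (G/A), 10 (C/G), 13 (T/C).
That gives 3 mismatches out of 22 aligned sites, so the Hamming distance is 3.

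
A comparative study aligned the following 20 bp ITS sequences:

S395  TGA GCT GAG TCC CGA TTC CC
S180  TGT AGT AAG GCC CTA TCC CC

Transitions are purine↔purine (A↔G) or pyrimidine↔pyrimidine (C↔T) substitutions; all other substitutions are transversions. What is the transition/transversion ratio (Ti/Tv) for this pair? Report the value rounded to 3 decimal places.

0.750

The sequences differ at positions 3 (A/T, transversion), 4 (G/A, transition), 5 (C/G, transversion), 7 (G/A, transition), 10 (T/G, transversion), 14 (G/T, transversion), 17 (T/C, transition).
Of the 7 differences, 3 transitions and 4 transversions, so Ti/Tv = 3/4 = 0.750.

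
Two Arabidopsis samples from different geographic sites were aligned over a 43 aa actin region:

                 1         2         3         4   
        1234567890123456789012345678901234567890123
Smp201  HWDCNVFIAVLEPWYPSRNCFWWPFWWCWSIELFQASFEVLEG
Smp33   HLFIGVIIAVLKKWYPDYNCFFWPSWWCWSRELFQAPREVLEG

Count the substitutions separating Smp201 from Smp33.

14

Mismatches occur at site 2 (W→L), site 3 (D→F), site 4 (C→I), site 5 (N→G), site 7 (F→I), site 12 (E→K), site 13 (P→K), site 17 (S→D), site 18 (R→Y), site 22 (W→F), site 25 (F→S), site 31 (I→R), site 37 (S→P), site 38 (F→R).
That gives 14 mismatches out of 43 aligned sites, so the Hamming distance is 14.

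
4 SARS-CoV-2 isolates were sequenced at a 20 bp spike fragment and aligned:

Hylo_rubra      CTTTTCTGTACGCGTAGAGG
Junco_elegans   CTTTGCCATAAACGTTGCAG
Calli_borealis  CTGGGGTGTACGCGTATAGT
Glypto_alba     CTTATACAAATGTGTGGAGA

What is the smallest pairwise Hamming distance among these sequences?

Pairwise Hamming distances:
  Hylo_rubra vs Junco_elegans: 8
  Hylo_rubra vs Calli_borealis: 6
  Hylo_rubra vs Glypto_alba: 9
  Junco_elegans vs Calli_borealis: 12
  Junco_elegans vs Glypto_alba: 11
  Calli_borealis vs Glypto_alba: 12
The smallest is 6, between Hylo_rubra and Calli_borealis.

6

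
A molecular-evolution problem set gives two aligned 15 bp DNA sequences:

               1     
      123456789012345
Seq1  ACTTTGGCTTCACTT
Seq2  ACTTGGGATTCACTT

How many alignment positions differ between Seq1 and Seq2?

2

The sequences differ at positions 5 (T/G), 8 (C/A).
That gives 2 mismatches out of 15 aligned sites, so the Hamming distance is 2.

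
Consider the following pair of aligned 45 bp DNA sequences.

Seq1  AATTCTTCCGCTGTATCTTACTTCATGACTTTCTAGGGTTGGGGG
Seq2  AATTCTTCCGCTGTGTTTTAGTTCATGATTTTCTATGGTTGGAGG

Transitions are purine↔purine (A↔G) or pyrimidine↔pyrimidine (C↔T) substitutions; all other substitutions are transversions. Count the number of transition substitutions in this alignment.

4

The sequences differ at positions 15 (A/G, transition), 17 (C/T, transition), 21 (C/G, transversion), 29 (C/T, transition), 36 (G/T, transversion), 43 (G/A, transition).
Of the 6 differences, 4 transitions and 2 transversions, so the answer is 4.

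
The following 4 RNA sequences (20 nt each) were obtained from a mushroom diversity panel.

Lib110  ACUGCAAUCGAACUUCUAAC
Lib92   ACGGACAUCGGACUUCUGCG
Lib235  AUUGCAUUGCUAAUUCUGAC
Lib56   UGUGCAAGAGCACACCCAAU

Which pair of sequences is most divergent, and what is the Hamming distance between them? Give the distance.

Pairwise Hamming distances:
  Lib110 vs Lib92: 7
  Lib110 vs Lib235: 7
  Lib110 vs Lib56: 9
  Lib92 vs Lib235: 11
  Lib92 vs Lib56: 14
  Lib235 vs Lib56: 13
The largest is 14, between Lib92 and Lib56.

14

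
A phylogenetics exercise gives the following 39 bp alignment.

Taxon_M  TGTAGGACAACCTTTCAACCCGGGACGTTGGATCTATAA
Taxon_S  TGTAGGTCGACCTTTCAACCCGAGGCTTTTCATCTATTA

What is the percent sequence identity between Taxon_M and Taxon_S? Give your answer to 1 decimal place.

The sequences differ at positions 7 (A/T), 9 (A/G), 23 (G/A), 25 (A/G), 27 (G/T), 30 (G/T), 31 (G/C), 38 (A/T).
31 of the 39 sites match, so the percent identity is 31/39 × 100 = 79.5%.

79.5%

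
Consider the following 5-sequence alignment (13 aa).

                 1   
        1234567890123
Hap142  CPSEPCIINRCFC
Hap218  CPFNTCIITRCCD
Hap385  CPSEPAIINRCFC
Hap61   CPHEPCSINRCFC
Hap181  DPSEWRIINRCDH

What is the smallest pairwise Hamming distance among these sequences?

Pairwise Hamming distances:
  Hap142 vs Hap218: 6
  Hap142 vs Hap385: 1
  Hap142 vs Hap61: 2
  Hap142 vs Hap181: 5
  Hap218 vs Hap385: 7
  Hap218 vs Hap61: 7
  Hap218 vs Hap181: 8
  Hap385 vs Hap61: 3
  Hap385 vs Hap181: 5
  Hap61 vs Hap181: 7
The smallest is 1, between Hap142 and Hap385.

1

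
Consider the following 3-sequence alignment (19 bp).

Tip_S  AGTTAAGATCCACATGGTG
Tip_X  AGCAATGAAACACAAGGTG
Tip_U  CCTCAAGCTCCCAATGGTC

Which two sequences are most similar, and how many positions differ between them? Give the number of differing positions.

Pairwise Hamming distances:
  Tip_S vs Tip_X: 6
  Tip_S vs Tip_U: 7
  Tip_X vs Tip_U: 12
The smallest is 6, between Tip_S and Tip_X.

6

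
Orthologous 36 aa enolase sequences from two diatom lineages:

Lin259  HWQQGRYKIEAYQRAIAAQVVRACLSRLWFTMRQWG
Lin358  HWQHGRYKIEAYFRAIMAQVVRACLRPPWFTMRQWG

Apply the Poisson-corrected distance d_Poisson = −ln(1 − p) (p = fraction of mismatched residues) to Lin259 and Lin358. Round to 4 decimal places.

The sequences differ at positions 4 (Q/H), 13 (Q/F), 17 (A/M), 26 (S/R), 27 (R/P), 28 (L/P).
p = 6/36 = 0.166667.
d = −ln(1 − 0.166667) = −ln(0.833333) = 0.1823.

0.1823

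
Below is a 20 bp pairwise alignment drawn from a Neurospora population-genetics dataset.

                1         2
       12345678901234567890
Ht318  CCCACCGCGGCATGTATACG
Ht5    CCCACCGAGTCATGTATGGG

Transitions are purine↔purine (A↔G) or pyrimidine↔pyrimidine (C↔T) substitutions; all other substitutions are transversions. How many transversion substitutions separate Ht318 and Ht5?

The sequences differ at positions 8 (C/A, transversion), 10 (G/T, transversion), 18 (A/G, transition), 19 (C/G, transversion).
Of the 4 differences, 1 transition and 3 transversions, so the answer is 3.

3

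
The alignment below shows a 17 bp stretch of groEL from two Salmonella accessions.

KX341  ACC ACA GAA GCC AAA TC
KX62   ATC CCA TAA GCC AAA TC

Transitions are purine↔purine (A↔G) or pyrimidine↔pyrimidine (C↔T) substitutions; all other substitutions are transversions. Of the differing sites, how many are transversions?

Mismatches occur at site 2 (C↔T, transition), site 4 (A↔C, transversion), site 7 (G↔T, transversion).
Of the 3 differences, 1 transition and 2 transversions, so the answer is 2.

2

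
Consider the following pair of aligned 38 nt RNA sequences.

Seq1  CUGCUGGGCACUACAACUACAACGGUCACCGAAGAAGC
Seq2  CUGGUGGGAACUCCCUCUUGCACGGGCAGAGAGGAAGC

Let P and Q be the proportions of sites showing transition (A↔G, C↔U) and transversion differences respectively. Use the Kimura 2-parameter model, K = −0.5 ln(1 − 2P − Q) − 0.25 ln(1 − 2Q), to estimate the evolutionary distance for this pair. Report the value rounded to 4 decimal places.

0.4256

Mismatches occur at site 4 (C↔G, transversion), site 9 (C↔A, transversion), site 13 (A↔C, transversion), site 15 (A↔C, transversion), site 16 (A↔U, transversion), site 19 (A↔U, transversion), site 20 (C↔G, transversion), site 21 (A↔C, transversion), site 26 (U↔G, transversion), site 29 (C↔G, transversion), site 30 (C↔A, transversion), site 33 (A↔G, transition).
Of the 12 differences, 1 transition and 11 transversions over 38 sites: P = 1/38 = 0.026316, Q = 11/38 = 0.289474.
d = −0.5·ln(0.657894) − 0.25·ln(0.421052) = −0.5·(-0.418711) − 0.25·(-0.864999) = 0.4256.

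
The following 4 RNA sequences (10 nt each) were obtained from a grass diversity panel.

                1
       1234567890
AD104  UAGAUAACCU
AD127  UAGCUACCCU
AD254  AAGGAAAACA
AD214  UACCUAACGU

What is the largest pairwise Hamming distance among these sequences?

Pairwise Hamming distances:
  AD104 vs AD127: 2
  AD104 vs AD254: 5
  AD104 vs AD214: 3
  AD127 vs AD254: 6
  AD127 vs AD214: 3
  AD254 vs AD214: 7
The largest is 7, between AD254 and AD214.

7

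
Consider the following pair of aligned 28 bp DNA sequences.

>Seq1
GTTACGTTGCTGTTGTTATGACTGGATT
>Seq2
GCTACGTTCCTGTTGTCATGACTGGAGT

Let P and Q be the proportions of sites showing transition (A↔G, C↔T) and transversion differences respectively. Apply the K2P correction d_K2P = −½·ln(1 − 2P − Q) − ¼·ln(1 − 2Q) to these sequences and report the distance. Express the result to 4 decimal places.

Mismatches occur at site 2 (T/C, transition), site 9 (G/C, transversion), site 17 (T/C, transition), site 27 (T/G, transversion).
Of the 4 differences, 2 transitions and 2 transversions over 28 sites: P = 2/28 = 0.071429, Q = 2/28 = 0.071429.
d = −0.5·ln(0.785713) − 0.25·ln(0.857142) = −0.5·(-0.241164) − 0.25·(-0.154152) = 0.1591.

0.1591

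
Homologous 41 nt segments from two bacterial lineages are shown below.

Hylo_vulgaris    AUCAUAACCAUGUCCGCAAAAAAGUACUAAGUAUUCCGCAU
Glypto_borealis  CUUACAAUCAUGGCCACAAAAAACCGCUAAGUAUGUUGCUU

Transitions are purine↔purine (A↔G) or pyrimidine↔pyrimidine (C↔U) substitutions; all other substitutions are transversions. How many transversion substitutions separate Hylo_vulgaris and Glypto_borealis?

5

Differing sites — 1:A/C (Tv); 3:C/U (Ti); 5:U/C (Ti); 8:C/U (Ti); 13:U/G (Tv); 16:G/A (Ti); 24:G/C (Tv); 25:U/C (Ti); 26:A/G (Ti); 35:U/G (Tv); 36:C/U (Ti); 37:C/U (Ti); 40:A/U (Tv).
Of the 13 differences, 8 transitions and 5 transversions, so the answer is 5.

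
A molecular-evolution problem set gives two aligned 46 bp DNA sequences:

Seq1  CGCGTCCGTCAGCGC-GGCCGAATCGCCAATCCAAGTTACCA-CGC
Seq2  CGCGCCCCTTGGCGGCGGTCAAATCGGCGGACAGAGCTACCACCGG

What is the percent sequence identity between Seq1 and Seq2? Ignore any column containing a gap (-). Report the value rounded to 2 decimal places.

Excluding the 2 gap columns leaves 44 comparable sites.
Differing sites — 5:T/C; 8:G/C; 10:C/T; 11:A/G; 15:C/G; 19:C/T; 21:G/A; 27:C/G; 29:A/G; 30:A/G; 31:T/A; 33:C/A; 34:A/G; 37:T/C; 46:C/G.
29 of the 44 comparable sites match, so the percent identity is 29/44 × 100 = 65.91%.

65.91%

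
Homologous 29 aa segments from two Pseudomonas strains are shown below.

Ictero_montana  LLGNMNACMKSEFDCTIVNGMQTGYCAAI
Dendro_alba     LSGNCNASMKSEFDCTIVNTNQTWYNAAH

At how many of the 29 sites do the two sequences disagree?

Mismatches occur at site 2 (L→S), site 5 (M→C), site 8 (C→S), site 20 (G→T), site 21 (M→N), site 24 (G→W), site 26 (C→N), site 29 (I→H).
That gives 8 mismatches out of 29 aligned sites, so the Hamming distance is 8.

8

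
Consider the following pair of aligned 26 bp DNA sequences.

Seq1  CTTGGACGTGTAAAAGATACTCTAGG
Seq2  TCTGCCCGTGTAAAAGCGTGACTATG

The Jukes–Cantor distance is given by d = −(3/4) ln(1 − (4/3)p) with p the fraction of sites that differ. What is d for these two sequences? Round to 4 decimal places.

0.5393

The sequences differ at positions 1 (C/T), 2 (T/C), 5 (G/C), 6 (A/C), 17 (A/C), 18 (T/G), 19 (A/T), 20 (C/G), 21 (T/A), 25 (G/T).
p = 10/26 = 0.384615.
d = −0.75 · ln(1 − (4/3)·0.384615) = −0.75 · ln(0.487180) = −0.75 · (-0.719122) = 0.5393.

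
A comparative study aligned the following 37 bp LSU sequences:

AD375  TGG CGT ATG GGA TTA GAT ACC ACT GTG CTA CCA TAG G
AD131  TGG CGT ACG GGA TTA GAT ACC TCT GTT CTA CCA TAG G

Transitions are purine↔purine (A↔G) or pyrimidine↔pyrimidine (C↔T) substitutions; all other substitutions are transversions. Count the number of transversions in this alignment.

Differing sites — 8:T/C (Ti); 22:A/T (Tv); 27:G/T (Tv).
Of the 3 differences, 1 transition and 2 transversions, so the answer is 2.

2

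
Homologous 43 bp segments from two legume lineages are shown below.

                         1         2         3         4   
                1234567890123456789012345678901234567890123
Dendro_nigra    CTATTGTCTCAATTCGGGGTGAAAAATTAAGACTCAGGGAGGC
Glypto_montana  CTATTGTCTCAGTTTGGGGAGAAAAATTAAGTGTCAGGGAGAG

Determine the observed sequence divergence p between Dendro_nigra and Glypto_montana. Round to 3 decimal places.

Differing sites — 12:A/G; 15:C/T; 20:T/A; 32:A/T; 33:C/G; 42:G/A; 43:C/G.
There are 7 differences over 43 sites, so p = 7/43 = 0.163.

0.163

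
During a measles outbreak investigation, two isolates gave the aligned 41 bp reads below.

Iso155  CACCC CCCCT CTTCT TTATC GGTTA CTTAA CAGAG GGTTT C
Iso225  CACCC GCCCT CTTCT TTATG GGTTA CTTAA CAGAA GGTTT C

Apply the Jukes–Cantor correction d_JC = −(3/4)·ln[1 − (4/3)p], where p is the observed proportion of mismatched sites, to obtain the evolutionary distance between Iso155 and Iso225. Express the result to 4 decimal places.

Mismatches occur at site 6 (C/G), site 20 (C/G), site 35 (G/A).
p = 3/41 = 0.073171.
d = −0.75 · ln(1 − (4/3)·0.073171) = −0.75 · ln(0.902439) = −0.75 · (-0.102654) = 0.0770.

0.0770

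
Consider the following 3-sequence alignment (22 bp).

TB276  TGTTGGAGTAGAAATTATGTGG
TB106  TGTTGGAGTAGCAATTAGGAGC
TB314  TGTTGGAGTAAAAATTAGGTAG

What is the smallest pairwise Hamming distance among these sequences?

Pairwise Hamming distances:
  TB276 vs TB106: 4
  TB276 vs TB314: 3
  TB106 vs TB314: 5
The smallest is 3, between TB276 and TB314.

3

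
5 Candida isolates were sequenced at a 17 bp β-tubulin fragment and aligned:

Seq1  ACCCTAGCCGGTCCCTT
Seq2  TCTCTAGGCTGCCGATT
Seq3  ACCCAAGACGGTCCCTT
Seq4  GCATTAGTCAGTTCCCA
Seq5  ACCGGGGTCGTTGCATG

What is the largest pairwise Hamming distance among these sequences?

Pairwise Hamming distances:
  Seq1 vs Seq2: 7
  Seq1 vs Seq3: 2
  Seq1 vs Seq4: 8
  Seq1 vs Seq5: 8
  Seq2 vs Seq3: 8
  Seq2 vs Seq4: 11
  Seq2 vs Seq5: 12
  Seq3 vs Seq4: 9
  Seq3 vs Seq5: 8
  Seq4 vs Seq5: 11
The largest is 12, between Seq2 and Seq5.

12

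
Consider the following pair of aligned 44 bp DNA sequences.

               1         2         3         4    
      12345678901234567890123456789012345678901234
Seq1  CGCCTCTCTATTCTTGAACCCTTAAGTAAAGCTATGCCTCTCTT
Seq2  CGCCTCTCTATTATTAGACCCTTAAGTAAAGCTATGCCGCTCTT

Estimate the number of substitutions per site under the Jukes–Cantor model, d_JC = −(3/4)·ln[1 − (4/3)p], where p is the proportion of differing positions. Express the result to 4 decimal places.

Mismatches occur at site 13 (C/A), site 16 (G/A), site 17 (A/G), site 39 (T/G).
p = 4/44 = 0.090909.
d = −0.75 · ln(1 − (4/3)·0.090909) = −0.75 · ln(0.878788) = −0.75 · (-0.129212) = 0.0969.

0.0969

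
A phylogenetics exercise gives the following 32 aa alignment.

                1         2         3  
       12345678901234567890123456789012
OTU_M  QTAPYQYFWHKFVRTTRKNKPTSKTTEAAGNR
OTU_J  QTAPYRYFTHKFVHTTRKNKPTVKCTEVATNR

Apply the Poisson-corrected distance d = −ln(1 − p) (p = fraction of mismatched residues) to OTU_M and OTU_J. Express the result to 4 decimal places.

0.2469

The sequences differ at positions 6 (Q/R), 9 (W/T), 14 (R/H), 23 (S/V), 25 (T/C), 28 (A/V), 30 (G/T).
p = 7/32 = 0.218750.
d = −ln(1 − 0.218750) = −ln(0.781250) = 0.2469.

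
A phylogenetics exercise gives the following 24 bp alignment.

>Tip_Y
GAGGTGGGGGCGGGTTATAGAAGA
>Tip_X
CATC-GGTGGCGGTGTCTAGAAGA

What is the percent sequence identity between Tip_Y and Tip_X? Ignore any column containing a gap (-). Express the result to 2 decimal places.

69.57%

Excluding the 1 gap column leaves 23 comparable sites.
Differing sites — 1:G/C; 3:G/T; 4:G/C; 8:G/T; 14:G/T; 15:T/G; 17:A/C.
16 of the 23 comparable sites match, so the percent identity is 16/23 × 100 = 69.57%.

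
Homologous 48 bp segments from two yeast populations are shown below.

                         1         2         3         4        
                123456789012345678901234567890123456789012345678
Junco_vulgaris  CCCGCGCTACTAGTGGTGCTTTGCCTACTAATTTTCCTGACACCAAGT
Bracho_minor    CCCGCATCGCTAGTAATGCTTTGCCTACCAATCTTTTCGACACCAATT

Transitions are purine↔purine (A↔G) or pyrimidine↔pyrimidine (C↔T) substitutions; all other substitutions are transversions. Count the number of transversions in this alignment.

The sequences differ at positions 6 (G/A, transition), 7 (C/T, transition), 8 (T/C, transition), 9 (A/G, transition), 15 (G/A, transition), 16 (G/A, transition), 29 (T/C, transition), 33 (T/C, transition), 36 (C/T, transition), 37 (C/T, transition), 38 (T/C, transition), 47 (G/T, transversion).
Of the 12 differences, 11 transitions and 1 transversion, so the answer is 1.

1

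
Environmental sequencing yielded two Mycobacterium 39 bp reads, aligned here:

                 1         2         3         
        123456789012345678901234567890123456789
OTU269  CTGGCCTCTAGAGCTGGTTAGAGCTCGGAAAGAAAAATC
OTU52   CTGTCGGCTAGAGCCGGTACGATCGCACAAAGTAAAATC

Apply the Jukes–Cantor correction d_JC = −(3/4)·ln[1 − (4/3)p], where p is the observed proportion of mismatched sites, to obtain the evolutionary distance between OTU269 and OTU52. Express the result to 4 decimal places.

0.3538

Differing sites — 4:G/T; 6:C/G; 7:T/G; 15:T/C; 19:T/A; 20:A/C; 23:G/T; 25:T/G; 27:G/A; 28:G/C; 33:A/T.
p = 11/39 = 0.282051.
d = −0.75 · ln(1 − (4/3)·0.282051) = −0.75 · ln(0.623932) = −0.75 · (-0.471714) = 0.3538.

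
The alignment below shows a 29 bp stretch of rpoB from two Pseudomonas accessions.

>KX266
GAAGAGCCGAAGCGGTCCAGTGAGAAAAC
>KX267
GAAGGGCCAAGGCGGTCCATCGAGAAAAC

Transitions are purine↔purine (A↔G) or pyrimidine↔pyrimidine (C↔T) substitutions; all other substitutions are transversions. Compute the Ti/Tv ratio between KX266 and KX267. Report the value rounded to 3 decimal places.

4.000

The sequences differ at positions 5 (A/G, transition), 9 (G/A, transition), 11 (A/G, transition), 20 (G/T, transversion), 21 (T/C, transition).
Of the 5 differences, 4 transitions and 1 transversion, so Ti/Tv = 4/1 = 4.000.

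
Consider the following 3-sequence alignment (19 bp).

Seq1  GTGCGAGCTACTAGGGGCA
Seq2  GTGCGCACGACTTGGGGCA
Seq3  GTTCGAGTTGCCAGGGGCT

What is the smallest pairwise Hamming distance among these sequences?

4

Pairwise Hamming distances:
  Seq1 vs Seq2: 4
  Seq1 vs Seq3: 5
  Seq2 vs Seq3: 9
The smallest is 4, between Seq1 and Seq2.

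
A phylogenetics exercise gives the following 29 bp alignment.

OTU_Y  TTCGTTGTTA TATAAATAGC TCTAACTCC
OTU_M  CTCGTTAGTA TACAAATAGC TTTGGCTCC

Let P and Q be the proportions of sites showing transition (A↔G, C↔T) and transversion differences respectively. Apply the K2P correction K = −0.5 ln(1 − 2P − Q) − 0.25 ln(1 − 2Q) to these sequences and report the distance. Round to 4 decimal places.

Mismatches occur at site 1 (T→C, transition), site 7 (G→A, transition), site 8 (T→G, transversion), site 13 (T→C, transition), site 22 (C→T, transition), site 24 (A→G, transition), site 25 (A→G, transition).
Of the 7 differences, 6 transitions and 1 transversion over 29 sites: P = 6/29 = 0.206897, Q = 1/29 = 0.034483.
d = −0.5·ln(0.551723) − 0.25·ln(0.931034) = −0.5·(-0.594709) − 0.25·(-0.071459) = 0.3152.

0.3152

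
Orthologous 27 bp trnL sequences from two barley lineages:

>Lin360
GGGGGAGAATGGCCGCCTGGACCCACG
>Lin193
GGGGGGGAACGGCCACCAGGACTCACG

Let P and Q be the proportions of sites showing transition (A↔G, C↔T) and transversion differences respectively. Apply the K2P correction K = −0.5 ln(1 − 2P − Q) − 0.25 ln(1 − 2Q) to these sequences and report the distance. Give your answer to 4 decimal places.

Differing sites — 6:A/G (Ti); 10:T/C (Ti); 15:G/A (Ti); 18:T/A (Tv); 23:C/T (Ti).
Of the 5 differences, 4 transitions and 1 transversion over 27 sites: P = 4/27 = 0.148148, Q = 1/27 = 0.037037.
d = −0.5·ln(0.666667) − 0.25·ln(0.925926) = −0.5·(-0.405465) − 0.25·(-0.076961) = 0.2220.

0.2220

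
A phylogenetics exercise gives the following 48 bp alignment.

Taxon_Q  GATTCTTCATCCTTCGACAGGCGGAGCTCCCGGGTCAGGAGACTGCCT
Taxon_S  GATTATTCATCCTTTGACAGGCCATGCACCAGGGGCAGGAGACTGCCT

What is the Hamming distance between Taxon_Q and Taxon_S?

Differing sites — 5:C/A; 15:C/T; 23:G/C; 24:G/A; 25:A/T; 28:T/A; 31:C/A; 35:T/G.
That gives 8 mismatches out of 48 aligned sites, so the Hamming distance is 8.

8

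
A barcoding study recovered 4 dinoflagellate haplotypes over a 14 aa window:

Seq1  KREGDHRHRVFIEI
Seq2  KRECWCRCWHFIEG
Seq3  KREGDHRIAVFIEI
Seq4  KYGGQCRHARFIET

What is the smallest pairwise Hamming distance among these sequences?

2

Pairwise Hamming distances:
  Seq1 vs Seq2: 7
  Seq1 vs Seq3: 2
  Seq1 vs Seq4: 7
  Seq2 vs Seq3: 7
  Seq2 vs Seq4: 8
  Seq3 vs Seq4: 7
The smallest is 2, between Seq1 and Seq3.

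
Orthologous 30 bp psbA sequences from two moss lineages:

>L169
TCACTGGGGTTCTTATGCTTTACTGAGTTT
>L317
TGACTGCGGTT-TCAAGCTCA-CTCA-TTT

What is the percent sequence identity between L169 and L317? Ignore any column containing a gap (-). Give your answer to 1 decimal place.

Excluding the 3 gap columns leaves 27 comparable sites.
Mismatches occur at site 2 (C↔G), site 7 (G↔C), site 14 (T↔C), site 16 (T↔A), site 20 (T↔C), site 21 (T↔A), site 25 (G↔C).
20 of the 27 comparable sites match, so the percent identity is 20/27 × 100 = 74.1%.

74.1%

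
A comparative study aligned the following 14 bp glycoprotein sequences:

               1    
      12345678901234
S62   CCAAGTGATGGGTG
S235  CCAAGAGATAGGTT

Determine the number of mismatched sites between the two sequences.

3

Mismatches occur at site 6 (T↔A), site 10 (G↔A), site 14 (G↔T).
That gives 3 mismatches out of 14 aligned sites, so the Hamming distance is 3.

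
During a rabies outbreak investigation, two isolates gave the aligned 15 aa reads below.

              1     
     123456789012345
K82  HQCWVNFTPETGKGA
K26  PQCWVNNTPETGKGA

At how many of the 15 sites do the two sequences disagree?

2

The sequences differ at positions 1 (H/P), 7 (F/N).
That gives 2 mismatches out of 15 aligned sites, so the Hamming distance is 2.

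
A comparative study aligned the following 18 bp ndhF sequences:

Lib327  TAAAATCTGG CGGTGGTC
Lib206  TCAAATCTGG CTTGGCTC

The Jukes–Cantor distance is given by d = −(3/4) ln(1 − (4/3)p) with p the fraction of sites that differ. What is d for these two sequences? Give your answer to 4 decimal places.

The sequences differ at positions 2 (A/C), 12 (G/T), 13 (G/T), 14 (T/G), 16 (G/C).
p = 5/18 = 0.277778.
d = −0.75 · ln(1 − (4/3)·0.277778) = −0.75 · ln(0.629629) = −0.75 · (-0.462625) = 0.3470.

0.3470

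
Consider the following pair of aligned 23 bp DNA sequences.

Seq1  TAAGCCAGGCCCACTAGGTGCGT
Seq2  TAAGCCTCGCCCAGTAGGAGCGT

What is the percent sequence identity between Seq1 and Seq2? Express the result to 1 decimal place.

Mismatches occur at site 7 (A/T), site 8 (G/C), site 14 (C/G), site 19 (T/A).
19 of the 23 sites match, so the percent identity is 19/23 × 100 = 82.6%.

82.6%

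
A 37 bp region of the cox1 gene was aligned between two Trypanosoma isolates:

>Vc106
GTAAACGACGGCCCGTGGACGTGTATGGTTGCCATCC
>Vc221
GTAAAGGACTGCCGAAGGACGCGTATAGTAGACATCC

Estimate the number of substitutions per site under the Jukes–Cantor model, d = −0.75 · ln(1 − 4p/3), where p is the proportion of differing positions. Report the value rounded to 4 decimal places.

Differing sites — 6:C/G; 10:G/T; 14:C/G; 15:G/A; 16:T/A; 22:T/C; 27:G/A; 30:T/A; 32:C/A.
p = 9/37 = 0.243243.
d = −0.75 · ln(1 − (4/3)·0.243243) = −0.75 · ln(0.675676) = −0.75 · (-0.392042) = 0.2940.

0.2940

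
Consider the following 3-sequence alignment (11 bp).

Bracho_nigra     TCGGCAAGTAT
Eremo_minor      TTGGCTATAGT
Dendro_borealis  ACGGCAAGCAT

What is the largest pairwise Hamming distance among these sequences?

6

Pairwise Hamming distances:
  Bracho_nigra vs Eremo_minor: 5
  Bracho_nigra vs Dendro_borealis: 2
  Eremo_minor vs Dendro_borealis: 6
The largest is 6, between Eremo_minor and Dendro_borealis.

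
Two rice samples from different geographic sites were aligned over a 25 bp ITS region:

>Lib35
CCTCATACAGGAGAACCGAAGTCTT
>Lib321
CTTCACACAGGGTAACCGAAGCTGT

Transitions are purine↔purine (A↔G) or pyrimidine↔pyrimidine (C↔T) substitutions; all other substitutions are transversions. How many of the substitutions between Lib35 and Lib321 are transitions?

5

Differing sites — 2:C/T (Ti); 6:T/C (Ti); 12:A/G (Ti); 13:G/T (Tv); 22:T/C (Ti); 23:C/T (Ti); 24:T/G (Tv).
Of the 7 differences, 5 transitions and 2 transversions, so the answer is 5.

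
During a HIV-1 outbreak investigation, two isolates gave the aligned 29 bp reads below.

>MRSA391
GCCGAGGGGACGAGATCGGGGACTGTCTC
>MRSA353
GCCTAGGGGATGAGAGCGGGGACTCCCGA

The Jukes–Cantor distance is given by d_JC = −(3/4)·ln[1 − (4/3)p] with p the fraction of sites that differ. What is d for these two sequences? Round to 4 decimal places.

Differing sites — 4:G/T; 11:C/T; 16:T/G; 25:G/C; 26:T/C; 28:T/G; 29:C/A.
p = 7/29 = 0.241379.
d = −0.75 · ln(1 − (4/3)·0.241379) = −0.75 · ln(0.678161) = −0.75 · (-0.388371) = 0.2913.

0.2913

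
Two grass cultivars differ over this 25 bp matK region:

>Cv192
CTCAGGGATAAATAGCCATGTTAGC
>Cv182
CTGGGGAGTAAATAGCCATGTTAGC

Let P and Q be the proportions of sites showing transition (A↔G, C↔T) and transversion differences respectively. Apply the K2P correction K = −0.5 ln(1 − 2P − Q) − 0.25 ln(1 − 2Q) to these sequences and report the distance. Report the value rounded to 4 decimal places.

0.1851

Differing sites — 3:C/G (Tv); 4:A/G (Ti); 7:G/A (Ti); 8:A/G (Ti).
Of the 4 differences, 3 transitions and 1 transversion over 25 sites: P = 3/25 = 0.120000, Q = 1/25 = 0.040000.
d = −0.5·ln(0.720000) − 0.25·ln(0.920000) = −0.5·(-0.328504) − 0.25·(-0.083382) = 0.1851.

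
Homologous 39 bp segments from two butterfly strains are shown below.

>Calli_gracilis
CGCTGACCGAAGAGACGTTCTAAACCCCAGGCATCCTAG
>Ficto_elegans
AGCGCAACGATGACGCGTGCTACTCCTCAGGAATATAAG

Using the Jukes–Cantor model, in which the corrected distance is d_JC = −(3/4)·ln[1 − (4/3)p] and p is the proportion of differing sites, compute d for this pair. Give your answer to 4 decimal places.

0.5393

Mismatches occur at site 1 (C/A), site 4 (T/G), site 5 (G/C), site 7 (C/A), site 11 (A/T), site 14 (G/C), site 15 (A/G), site 19 (T/G), site 23 (A/C), site 24 (A/T), site 27 (C/T), site 32 (C/A), site 35 (C/A), site 36 (C/T), site 37 (T/A).
p = 15/39 = 0.384615.
d = −0.75 · ln(1 − (4/3)·0.384615) = −0.75 · ln(0.487180) = −0.75 · (-0.719122) = 0.5393.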